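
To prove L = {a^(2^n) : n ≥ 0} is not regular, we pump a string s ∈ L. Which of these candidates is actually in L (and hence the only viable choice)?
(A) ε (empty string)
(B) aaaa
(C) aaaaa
(B) aaaa

The pumping lemma is applied to a string s that lies in L, so first check membership of each option:
- (A) ε has length 0, which is not a power of 2, so it is not in L ✗
- (B) aaaa has length 4 = 2^2, so it is in L ✓
- (C) aaaaa has length 5, strictly between 2^2 = 4 and 2^3 = 8, so it is not in L ✗

Only (B) aaaa is in L, so it is the only candidate that could play the role of s.
(In a complete proof one picks s in terms of the pumping length p so that |s| ≥ p is guaranteed; a fixed string like aaaa illustrates the shape of such an s.)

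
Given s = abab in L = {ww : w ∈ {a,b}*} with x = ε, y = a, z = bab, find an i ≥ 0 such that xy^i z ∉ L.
i = 2

xy²z = ε · aa · bab = aabab; aabab has odd length 5, so it cannot be written as ww and is not in L.
(Other choices also work, e.g. i = 0, 3; only i = 1 is guaranteed to stay in L since xy¹z = s.)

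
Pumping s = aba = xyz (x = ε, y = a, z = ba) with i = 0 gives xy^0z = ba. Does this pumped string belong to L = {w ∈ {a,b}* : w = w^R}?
No

xy⁰z = ε · ε · ba = ba.
ba reversed is ab ≠ ba, so it is not a palindrome and is not in L.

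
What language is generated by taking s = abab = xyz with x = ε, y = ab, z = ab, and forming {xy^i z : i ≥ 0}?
{xy^i z : i ≥ 0} = {(ab)^(i+1) : i ≥ 0} = {ab, abab, ababab, ...}

With x = ε, y = ab, z = ab: Pumping 'ab' gives strings of alternating a's and b's.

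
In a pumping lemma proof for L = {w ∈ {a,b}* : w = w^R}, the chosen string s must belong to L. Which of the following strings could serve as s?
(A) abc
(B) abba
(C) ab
(B) abba

The pumping lemma is applied to a string s that lies in L, so first check membership of each option:
- (A) abc reversed is cba ≠ abc, so it is not a palindrome and is not in L ✗
- (B) abba reversed is abba, the same string, so it is a palindrome and is in L ✓
- (C) ab reversed is ba ≠ ab, so it is not a palindrome and is not in L ✗

Only (B) abba is in L, so it is the only candidate that could play the role of s.
(In a complete proof one picks s in terms of the pumping length p so that |s| ≥ p is guaranteed; a fixed string like abba illustrates the shape of such an s.)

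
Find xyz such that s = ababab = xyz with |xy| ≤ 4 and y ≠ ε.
x = 'a', y = 'ba', z = 'bab'

For s = ababab and p = 4, one valid decomposition is:
- x = 'a' (length 1)
- y = 'ba' (length 2)
- z = 'bab' (length 3)

Verification:
- xyz = 'a' + 'ba' + 'bab' = ababab ✓
- |xy| = 3 ≤ 4 ✓
- |y| = 2 > 0 ✓

All pumping lemma constraints are satisfied.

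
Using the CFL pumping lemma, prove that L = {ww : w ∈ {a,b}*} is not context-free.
Assume for contradiction that L is context-free, and let p ≥ 1 be the pumping length given by the pumping lemma for CFLs.
Choose s = a^p b^p a^p b^p. Then s ∈ L (take w = a^p b^p) and |s| = 4p ≥ p.
By the CFL pumping lemma, s = uvxyz for some u, v, x, y, z with |vxy| ≤ p, |vy| ≥ 1, and uv^i xy^i z ∈ L for every i ≥ 0.

Write s as four blocks A₁ B₁ A₂ B₂ with A₁ = A₂ = a^p and B₁ = B₂ = b^p. Since |vxy| ≤ p, the window vxy lies inside at most two adjacent blocks. Take i = 0 and let t = uxz, so |t| = 4p − |vy| with 1 ≤ |vy| ≤ p. If |t| is odd, t ∉ L immediately, so assume |vy| is even (hence |vy| ≥ 2) and |t|/2 = 2p − |vy|/2, which satisfies p ≤ |t|/2 ≤ 2p − 1.

Case 1 (vxy inside A₁B₁): t = a^(p−j) b^(p−l) a^p b^p with j + l = |vy|. The second half of t has length < 2p, so it is a suffix of the trailing a^p b^p and ends in b; the first half is a^(p−j) b^(p−l) a^((j+l)/2), which ends in a because (j+l)/2 ≥ 1. The halves differ, so t ∉ L.

Case 2 (vxy inside B₁A₂, straddling the middle): t = a^p b^(p−j) a^(p−l) b^p with j + l = |vy|. If t = ww, then w is a prefix of t of length ≥ p, so w begins with a^p; and w is a suffix of t of length ≥ p, so w ends with b^p. That forces |w| ≥ 2p, contradicting |w| = |t|/2 ≤ 2p − 1. So t ∉ L.

Case 3 (vxy inside A₂B₂): t = a^p b^p a^(p−j) b^(p−l) with j + l = |vy|. The first half of t is a prefix of a^p b^p, so it begins with a; the second half is b^((j+l)/2) a^(p−j) b^(p−l), which begins with b. The halves differ, so t ∉ L.

In every case uv⁰xy⁰z = uxz ∉ L.

This contradicts the CFL pumping lemma, which requires uv^i xy^i z ∈ L for all i ≥ 0.
Hence L = {ww : w ∈ {a,b}*} is not context-free. ∎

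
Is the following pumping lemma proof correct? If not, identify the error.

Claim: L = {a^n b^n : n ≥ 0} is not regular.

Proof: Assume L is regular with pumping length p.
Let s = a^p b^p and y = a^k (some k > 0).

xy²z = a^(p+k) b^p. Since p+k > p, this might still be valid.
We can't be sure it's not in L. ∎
The proof is INCORRECT.

Error: The conclusion is wrong.
xy²z = a^(p+k) b^p is definitely NOT in L because the number of a's (p+k) ≠ number of b's (p).
The proof incorrectly doubts what is actually a valid contradiction.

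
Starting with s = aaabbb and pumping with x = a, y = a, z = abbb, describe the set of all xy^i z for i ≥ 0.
{xy^i z : i ≥ 0} = {a^(2+i) b^3 : i ≥ 0} = {aabbb, aaabbb, aaaabbb, ...}

With x = a, y = a, z = abbb: Starting with aaabbb and pumping the second 'a', we get strings with 2+i a's followed by 3 b's for i = 0, 1, 2, ...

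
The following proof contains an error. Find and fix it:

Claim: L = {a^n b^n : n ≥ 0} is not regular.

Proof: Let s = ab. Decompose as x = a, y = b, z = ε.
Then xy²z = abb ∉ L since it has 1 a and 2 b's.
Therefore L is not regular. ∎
Error: The string s = ab might be shorter than the pumping length p.

Correction: Choose s = a^p b^p to ensure |s| ≥ p. Also, the decomposition is wrong: with |xy| ≤ p, y cannot include b's when s starts with p a's.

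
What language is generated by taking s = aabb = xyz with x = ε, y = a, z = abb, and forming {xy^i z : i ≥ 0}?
{xy^i z : i ≥ 0} = {a^(i+1) b^2 : i ≥ 0} = {abb, aabb, aaabb, ...}

With x = ε, y = a, z = abb: Starting with aabb and pumping the first 'a' (z = abb keeps the second 'a'), we get strings with i+1 a's followed by 2 b's for i = 0, 1, 2, ...; note bb is not produced because z always contributes one a.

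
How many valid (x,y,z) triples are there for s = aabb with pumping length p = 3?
6

For s = 'aabb' with pumping length p = 3:

Constraints: |xy| ≤ 3, |y| > 0

Valid decompositions (|xy| ≤ p, |y| ≥ 1):
  • x='', y='a', z='abb'
  • x='a', y='a', z='bb'
  • x='', y='aa', z='bb'
  • x='aa', y='b', z='b'
  • x='a', y='ab', z='b'
  • x='', y='aab', z='b'

Total count: 6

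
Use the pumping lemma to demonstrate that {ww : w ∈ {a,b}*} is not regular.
Assume for contradiction that L is regular, and let p ≥ 1 be the pumping length given by the pumping lemma.
Choose s = a^p b a^p b. Then s ∈ L (take w = a^p b) and |s| = 2p + 2 ≥ p.
By the pumping lemma, s = xyz for some x, y, z with |xy| ≤ p, |y| ≥ 1, and xy^i z ∈ L for every i ≥ 0.
Since |xy| ≤ p and the first p symbols of s are all a's, y = a^k for some k with 1 ≤ k ≤ p.

Take i = 2: t = xy²z = a^(p + k) b a^p b.
Suppose t = uu for some string u. The string t contains exactly two b's and ends in b, so u contains exactly one b and ends in b; hence u = a^j b for some j, and uu = a^j b a^j b. Comparing with t = a^(p + k) b a^p b forces j = p + k (first block) and j = p (second block), which is impossible since k ≥ 1. So t ∉ L.

This contradicts the pumping lemma, which requires xy^i z ∈ L for all i ≥ 0.
Hence L = {ww : w ∈ {a,b}*} is not regular. ∎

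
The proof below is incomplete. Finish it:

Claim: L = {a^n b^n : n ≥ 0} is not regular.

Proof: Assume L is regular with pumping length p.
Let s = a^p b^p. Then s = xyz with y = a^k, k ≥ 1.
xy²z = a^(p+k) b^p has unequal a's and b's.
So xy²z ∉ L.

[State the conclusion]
This contradicts the pumping lemma for regular languages,
which guarantees xy^i z ∈ L for all i ≥ 0.

Since our assumption that L is regular leads to a contradiction,
we conclude that L = {a^n b^n : n ≥ 0} is NOT regular. ∎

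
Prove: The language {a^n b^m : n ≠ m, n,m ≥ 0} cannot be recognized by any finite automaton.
Assume for contradiction that L is regular, and let p ≥ 1 be the pumping length given by the pumping lemma.
Choose s = a^p b^(p + p!). Then s ∈ L because p ≠ p + p! (as p! ≥ 1), and |s| ≥ p.
By the pumping lemma, s = xyz for some x, y, z with |xy| ≤ p, |y| ≥ 1, and xy^i z ∈ L for every i ≥ 0.
Since |xy| ≤ p and the first p symbols of s are all a's, y = a^k for some k with 1 ≤ k ≤ p.
For every i ≥ 0, xy^i z = a^(p + (i − 1)k) b^(p + p!).

Because 1 ≤ k ≤ p, k divides p!. Let t = p!/k (a positive integer) and take i = t + 1.
Then the number of a's is p + tk = p + p!, which equals the number of b's.
So xy^(t+1) z = a^(p + p!) b^(p + p!) has equally many a's and b's and is NOT in L.

This contradicts the pumping lemma, which requires xy^i z ∈ L for all i ≥ 0.
Hence L = {a^n b^m : n ≠ m, n,m ≥ 0} is not regular. ∎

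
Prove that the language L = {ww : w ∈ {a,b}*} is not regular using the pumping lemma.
Assume for contradiction that L is regular, and let p ≥ 1 be the pumping length given by the pumping lemma.
Choose s = a^p b a^p b. Then s ∈ L (take w = a^p b) and |s| = 2p + 2 ≥ p.
By the pumping lemma, s = xyz for some x, y, z with |xy| ≤ p, |y| ≥ 1, and xy^i z ∈ L for every i ≥ 0.
Since |xy| ≤ p and the first p symbols of s are all a's, y = a^k for some k with 1 ≤ k ≤ p.

Take i = 2: t = xy²z = a^(p + k) b a^p b.
Suppose t = uu for some string u. The string t contains exactly two b's and ends in b, so u contains exactly one b and ends in b; hence u = a^j b for some j, and uu = a^j b a^j b. Comparing with t = a^(p + k) b a^p b forces j = p + k (first block) and j = p (second block), which is impossible since k ≥ 1. So t ∉ L.

This contradicts the pumping lemma, which requires xy^i z ∈ L for all i ≥ 0.
Hence L = {ww : w ∈ {a,b}*} is not regular. ∎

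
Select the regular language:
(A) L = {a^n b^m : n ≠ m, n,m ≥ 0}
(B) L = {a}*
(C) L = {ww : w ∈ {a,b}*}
(B) {a}*

(B) L = {a}* is regular.

This can be recognized by a finite automaton (DFA/NFA).
Regular expressions like {a}* define regular languages.

The other choices are not regular:
- {a^n b^m : n ≠ m, n,m ≥ 0}: After pumping a's, we can make n = m
- {ww : w ∈ {a,b}*}: After pumping, the two halves no longer match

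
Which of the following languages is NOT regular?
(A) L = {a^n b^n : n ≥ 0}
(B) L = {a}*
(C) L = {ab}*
(A) {a^n b^n : n ≥ 0}

(A) L = {a^n b^n : n ≥ 0} is NOT regular.

The pumping lemma can be used to prove this:
After pumping, the number of a's and b's become unequal

The other languages are regular because they can be recognized by finite automata.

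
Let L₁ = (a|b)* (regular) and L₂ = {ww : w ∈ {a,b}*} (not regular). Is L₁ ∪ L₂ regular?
Yes — L₁ ∪ L₂ is regular.

{ww} ⊆ (a|b)*, so L₁ ∪ L₂ = (a|b)*, which is regular.

Note that the bare facts "L₁ regular, L₂ non-regular" do not settle the question by themselves: the closure of regular languages under ∪, ∩, complement and difference applies only when BOTH operands are regular. With a non-regular operand the result can come out regular or non-regular depending on the specific languages, so one has to work out L₁ ∪ L₂ for this particular pair, as above.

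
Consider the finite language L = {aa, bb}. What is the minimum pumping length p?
p = 3

For a finite language L, the pumping lemma holds vacuously if p > max|s| for s ∈ L.

The longest string in L = {aa, bb} has length 2.
If p = 3, then no string s ∈ L has |s| ≥ p, so the condition is vacuously true.

The minimum pumping length is p = 3.

Why no smaller p works: for any p ≤ 2, the longest string s ∈ L has |s| = 2 ≥ p, so it would
have to be pumpable; but pumping up (i = 2, 3, ...) produces ever longer strings, which cannot all lie in the
finite language L. So the pumping property fails for every p ≤ 2.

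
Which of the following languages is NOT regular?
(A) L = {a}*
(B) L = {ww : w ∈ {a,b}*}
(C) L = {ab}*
(B) {ww : w ∈ {a,b}*}

(B) L = {ww : w ∈ {a,b}*} is NOT regular.

The pumping lemma can be used to prove this:
After pumping, the two halves no longer match

The other languages are regular because they can be recognized by finite automata.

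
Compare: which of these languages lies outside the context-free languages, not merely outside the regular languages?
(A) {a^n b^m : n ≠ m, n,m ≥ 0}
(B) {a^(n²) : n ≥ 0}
(B) {a^(n²) : n ≥ 0}

(B) {a^(n²) : n ≥ 0} requires the CFL pumping lemma.

- {a^n b^m : n ≠ m, n,m ≥ 0} is context-free (but not regular)
  • Can be shown non-regular with the regular pumping lemma
  • After pumping a's, we can make n = m

- {a^(n²) : n ≥ 0} is NOT context-free
  • Requires the CFL pumping lemma to prove
  • Gaps between squares grow unboundedly

The CFL pumping lemma is "stronger" in that it can prove non-membership
in the larger class of context-free languages.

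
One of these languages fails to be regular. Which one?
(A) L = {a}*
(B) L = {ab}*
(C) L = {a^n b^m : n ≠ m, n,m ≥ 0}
(C) {a^n b^m : n ≠ m, n,m ≥ 0}

(C) L = {a^n b^m : n ≠ m, n,m ≥ 0} is NOT regular.

The pumping lemma can be used to prove this:
After pumping a's, we can make n = m

The other languages are regular because they can be recognized by finite automata.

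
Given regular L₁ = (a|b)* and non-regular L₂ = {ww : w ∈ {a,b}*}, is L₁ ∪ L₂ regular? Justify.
Yes — L₁ ∪ L₂ is regular.

{ww} ⊆ (a|b)*, so L₁ ∪ L₂ = (a|b)*, which is regular.

Note that the bare facts "L₁ regular, L₂ non-regular" do not settle the question by themselves: the closure of regular languages under ∪, ∩, complement and difference applies only when BOTH operands are regular. With a non-regular operand the result can come out regular or non-regular depending on the specific languages, so one has to work out L₁ ∪ L₂ for this particular pair, as above.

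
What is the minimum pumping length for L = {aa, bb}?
p = 3

For a finite language L, the pumping lemma holds vacuously if p > max|s| for s ∈ L.

The longest string in L = {aa, bb} has length 2.
If p = 3, then no string s ∈ L has |s| ≥ p, so the condition is vacuously true.

The minimum pumping length is p = 3.

Why no smaller p works: for any p ≤ 2, the longest string s ∈ L has |s| = 2 ≥ p, so it would
have to be pumpable; but pumping up (i = 2, 3, ...) produces ever longer strings, which cannot all lie in the
finite language L. So the pumping property fails for every p ≤ 2.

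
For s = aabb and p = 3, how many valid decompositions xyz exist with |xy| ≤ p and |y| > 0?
6

For s = 'aabb' with pumping length p = 3:

Constraints: |xy| ≤ 3, |y| > 0

Valid decompositions (|xy| ≤ p, |y| ≥ 1):
  • x='', y='a', z='abb'
  • x='a', y='a', z='bb'
  • x='', y='aa', z='bb'
  • x='aa', y='b', z='b'
  • x='a', y='ab', z='b'
  • x='', y='aab', z='b'

Total count: 6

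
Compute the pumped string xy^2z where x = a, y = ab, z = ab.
aababab

Given x = 'a', y = 'ab', z = 'ab' and i = 2:

xy^2z = x + y·y·...·y (2 times) + z
       = 'a' + 'ab'^2 + 'ab'
       = 'a' + 'abab' + 'ab'
       = 'aababab'

The pumped string is 'aababab' with length 7.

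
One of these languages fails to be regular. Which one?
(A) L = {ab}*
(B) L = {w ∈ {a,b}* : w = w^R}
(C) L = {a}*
(B) {w ∈ {a,b}* : w = w^R}

(B) L = {w ∈ {a,b}* : w = w^R} is NOT regular.

The pumping lemma can be used to prove this:
After pumping, the string is no longer symmetric

The other languages are regular because they can be recognized by finite automata.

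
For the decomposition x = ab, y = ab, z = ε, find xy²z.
ababab

Given x = 'ab', y = 'ab', z = '' and i = 2:

xy^2z = x + y·y·...·y (2 times) + z
       = 'ab' + 'ab'^2 + ''
       = 'ab' + 'abab' + ''
       = 'ababab'

The pumped string is 'ababab' with length 6.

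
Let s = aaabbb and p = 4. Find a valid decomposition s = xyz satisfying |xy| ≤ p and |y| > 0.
x = '', y = 'a', z = 'aabbb'

For s = aaabbb and p = 4, one valid decomposition is:
- x = '' (length 0)
- y = 'a' (length 1)
- z = 'aabbb' (length 5)

Verification:
- xyz = '' + 'a' + 'aabbb' = aaabbb ✓
- |xy| = 1 ≤ 4 ✓
- |y| = 1 > 0 ✓

All pumping lemma constraints are satisfied.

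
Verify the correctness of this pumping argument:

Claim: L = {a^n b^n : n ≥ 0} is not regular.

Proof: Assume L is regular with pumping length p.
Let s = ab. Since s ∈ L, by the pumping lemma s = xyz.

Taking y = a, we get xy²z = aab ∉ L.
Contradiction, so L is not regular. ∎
The proof is INCORRECT.

Error: The string s = ab may be shorter than p.
The pumping lemma only applies to strings with |s| ≥ p, and p is not under our control.
We must choose s in terms of p, e.g. s = a^p b^p, to ensure |s| ≥ p.
(The proof also fixes one particular y; a valid argument must handle every decomposition with |xy| ≤ p and |y| ≥ 1 — for s = a^p b^p this forces y = a^k, and then xy²z = a^(p+k) b^p ∉ L.)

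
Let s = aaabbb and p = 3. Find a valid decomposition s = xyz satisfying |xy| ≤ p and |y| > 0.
x = 'a', y = 'aa', z = 'bbb'

For s = aaabbb and p = 3, one valid decomposition is:
- x = 'a' (length 1)
- y = 'aa' (length 2)
- z = 'bbb' (length 3)

Verification:
- xyz = 'a' + 'aa' + 'bbb' = aaabbb ✓
- |xy| = 3 ≤ 3 ✓
- |y| = 2 > 0 ✓

All pumping lemma constraints are satisfied.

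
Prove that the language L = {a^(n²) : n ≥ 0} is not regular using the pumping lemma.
Assume for contradiction that L is regular, and let p ≥ 1 be the pumping length given by the pumping lemma.
Choose s = a^(p²). Then s ∈ L and |s| = p² ≥ p.
By the pumping lemma, s = xyz for some x, y, z with |xy| ≤ p, |y| ≥ 1, and xy^i z ∈ L for every i ≥ 0.
Here y = a^k for some k with 1 ≤ k ≤ |xy| ≤ p.

Take i = 2: |xy²z| = p² + k.
Now p² < p² + k ≤ p² + p < p² + 2p + 1 = (p + 1)².
So |xy²z| lies strictly between the consecutive squares p² and (p + 1)², hence is not a perfect square, and xy²z ∉ L.

This contradicts the pumping lemma, which requires xy^i z ∈ L for all i ≥ 0.
Hence L = {a^(n²) : n ≥ 0} is not regular. ∎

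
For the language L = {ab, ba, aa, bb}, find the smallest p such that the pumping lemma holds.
p = 3

For a finite language L, the pumping lemma holds vacuously if p > max|s| for s ∈ L.

The longest string in L = {ab, ba, aa, bb} has length 2.
If p = 3, then no string s ∈ L has |s| ≥ p, so the condition is vacuously true.

The minimum pumping length is p = 3.

Why no smaller p works: for any p ≤ 2, the longest string s ∈ L has |s| = 2 ≥ p, so it would
have to be pumpable; but pumping up (i = 2, 3, ...) produces ever longer strings, which cannot all lie in the
finite language L. So the pumping property fails for every p ≤ 2.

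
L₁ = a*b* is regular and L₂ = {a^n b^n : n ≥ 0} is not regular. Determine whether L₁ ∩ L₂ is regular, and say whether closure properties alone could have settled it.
No — L₁ ∩ L₂ is not regular.

Every string a^n b^n already lies in a*b*, so L₁ ∩ L₂ = {a^n b^n : n ≥ 0} = L₂ itself, which is the standard non-regular language (pump s = a^p b^p).

Note that the bare facts "L₁ regular, L₂ non-regular" do not settle the question by themselves: the closure of regular languages under ∪, ∩, complement and difference applies only when BOTH operands are regular. With a non-regular operand the result can come out regular or non-regular depending on the specific languages, so one has to work out L₁ ∩ L₂ for this particular pair, as above.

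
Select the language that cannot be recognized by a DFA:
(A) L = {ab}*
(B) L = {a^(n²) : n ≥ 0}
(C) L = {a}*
(B) {a^(n²) : n ≥ 0}

(B) L = {a^(n²) : n ≥ 0} is NOT regular.

The pumping lemma can be used to prove this:
After pumping, length is no longer a perfect square

The other languages are regular because they can be recognized by finite automata.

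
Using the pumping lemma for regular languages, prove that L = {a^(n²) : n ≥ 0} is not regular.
Assume for contradiction that L is regular, and let p ≥ 1 be the pumping length given by the pumping lemma.
Choose s = a^(p²). Then s ∈ L and |s| = p² ≥ p.
By the pumping lemma, s = xyz for some x, y, z with |xy| ≤ p, |y| ≥ 1, and xy^i z ∈ L for every i ≥ 0.
Here y = a^k for some k with 1 ≤ k ≤ |xy| ≤ p.

Take i = 2: |xy²z| = p² + k.
Now p² < p² + k ≤ p² + p < p² + 2p + 1 = (p + 1)².
So |xy²z| lies strictly between the consecutive squares p² and (p + 1)², hence is not a perfect square, and xy²z ∉ L.

This contradicts the pumping lemma, which requires xy^i z ∈ L for all i ≥ 0.
Hence L = {a^(n²) : n ≥ 0} is not regular. ∎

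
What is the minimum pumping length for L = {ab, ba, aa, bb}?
p = 3

For a finite language L, the pumping lemma holds vacuously if p > max|s| for s ∈ L.

The longest string in L = {ab, ba, aa, bb} has length 2.
If p = 3, then no string s ∈ L has |s| ≥ p, so the condition is vacuously true.

The minimum pumping length is p = 3.

Why no smaller p works: for any p ≤ 2, the longest string s ∈ L has |s| = 2 ≥ p, so it would
have to be pumpable; but pumping up (i = 2, 3, ...) produces ever longer strings, which cannot all lie in the
finite language L. So the pumping property fails for every p ≤ 2.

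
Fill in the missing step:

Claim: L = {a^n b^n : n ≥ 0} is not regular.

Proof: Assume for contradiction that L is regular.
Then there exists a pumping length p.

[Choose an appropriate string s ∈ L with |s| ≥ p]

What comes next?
s = a^p b^p

This string is in L (has equal a's and b's) and has length 2p ≥ p.
Any decomposition xyz with |xy| ≤ p means y consists only of a's,
so pumping will unbalance the counts.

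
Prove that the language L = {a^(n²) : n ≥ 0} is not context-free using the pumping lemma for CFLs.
Assume for contradiction that L is context-free, and let p ≥ 1 be the pumping length given by the pumping lemma for CFLs.
Choose s = a^(p²). Then s ∈ L and |s| = p² ≥ p.
By the CFL pumping lemma, s = uvxyz for some u, v, x, y, z with |vxy| ≤ p, |vy| ≥ 1, and uv^i xy^i z ∈ L for every i ≥ 0.
All symbols are a's, so only lengths matter: let k = |vy|, with 1 ≤ k ≤ |vxy| ≤ p.

Take i = 2: |uv²xy²z| = p² + k, and p² < p² + k ≤ p² + p < (p + 1)².
So the length lies strictly between consecutive squares and is not a perfect square; uv²xy²z ∉ L.

This contradicts the CFL pumping lemma, which requires uv^i xy^i z ∈ L for all i ≥ 0.
Hence L = {a^(n²) : n ≥ 0} is not context-free. ∎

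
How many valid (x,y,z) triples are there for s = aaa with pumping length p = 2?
3

For s = 'aaa' with pumping length p = 2:

Constraints: |xy| ≤ 2, |y| > 0

Valid decompositions (|xy| ≤ p, |y| ≥ 1):
  • x='', y='a', z='aa'
  • x='a', y='a', z='a'
  • x='', y='aa', z='a'

Total count: 3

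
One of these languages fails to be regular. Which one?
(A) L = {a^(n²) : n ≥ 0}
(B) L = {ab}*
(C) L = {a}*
(A) {a^(n²) : n ≥ 0}

(A) L = {a^(n²) : n ≥ 0} is NOT regular.

The pumping lemma can be used to prove this:
After pumping, length is no longer a perfect square

The other languages are regular because they can be recognized by finite automata.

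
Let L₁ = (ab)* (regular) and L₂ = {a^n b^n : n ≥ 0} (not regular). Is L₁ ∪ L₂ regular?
No — L₁ ∪ L₂ is not regular.

Let U = (ab)* ∪ {a^n b^n}. If U were regular, then U ∩ aa*bb* would be regular (closure under intersection with a regular language). But (ab)* ∩ aa*bb* = {ab} and {a^n b^n} ∩ aa*bb* = {a^n b^n : n ≥ 1}, so U ∩ aa*bb* = {a^n b^n : n ≥ 1}, which is not regular. Hence U is not regular.

Note that the bare facts "L₁ regular, L₂ non-regular" do not settle the question by themselves: the closure of regular languages under ∪, ∩, complement and difference applies only when BOTH operands are regular. With a non-regular operand the result can come out regular or non-regular depending on the specific languages, so one has to work out L₁ ∪ L₂ for this particular pair, as above.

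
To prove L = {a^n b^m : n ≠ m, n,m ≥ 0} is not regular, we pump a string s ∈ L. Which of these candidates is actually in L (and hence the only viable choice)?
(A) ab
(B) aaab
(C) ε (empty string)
(B) aaab

The pumping lemma is applied to a string s that lies in L, so first check membership of each option:
- (A) ab = a^1 b^1 has n = m = 1, so it is not in L ✗
- (B) aaab = a^3 b^1 with 3 ≠ 1, so it is in L ✓
- (C) ε = a^0 b^0 has n = m = 0, so it is not in L ✗

Only (B) aaab is in L, so it is the only candidate that could play the role of s.
(In a complete proof one picks s in terms of the pumping length p so that |s| ≥ p is guaranteed; a fixed string like aaab illustrates the shape of such an s.)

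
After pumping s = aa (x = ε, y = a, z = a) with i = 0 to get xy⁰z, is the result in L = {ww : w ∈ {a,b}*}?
No

xy⁰z = ε · ε · a = a.
a has odd length 1, so it cannot be written as ww and is not in L.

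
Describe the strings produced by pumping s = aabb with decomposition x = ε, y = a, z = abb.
{xy^i z : i ≥ 0} = {a^(i+1) b^2 : i ≥ 0} = {abb, aabb, aaabb, ...}

With x = ε, y = a, z = abb: Starting with aabb and pumping the first 'a' (z = abb keeps the second 'a'), we get strings with i+1 a's followed by 2 b's for i = 0, 1, 2, ...; note bb is not produced because z always contributes one a.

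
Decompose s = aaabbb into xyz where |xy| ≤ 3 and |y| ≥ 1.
x = '', y = 'a', z = 'aabbb'

For s = aaabbb and p = 3, one valid decomposition is:
- x = '' (length 0)
- y = 'a' (length 1)
- z = 'aabbb' (length 5)

Verification:
- xyz = '' + 'a' + 'aabbb' = aaabbb ✓
- |xy| = 1 ≤ 3 ✓
- |y| = 1 > 0 ✓

All pumping lemma constraints are satisfied.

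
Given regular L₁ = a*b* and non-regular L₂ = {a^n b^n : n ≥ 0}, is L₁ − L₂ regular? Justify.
No — L₁ − L₂ is not regular.

a*b* − {a^n b^n} = {a^n b^m : n ≠ m}. If this were regular, then its complement intersected with a*b*, namely {a^n b^n : n ≥ 0}, would be regular too (closure under complement and intersection) — contradiction. So L₁ − L₂ is not regular.

Note that the bare facts "L₁ regular, L₂ non-regular" do not settle the question by themselves: the closure of regular languages under ∪, ∩, complement and difference applies only when BOTH operands are regular. With a non-regular operand the result can come out regular or non-regular depending on the specific languages, so one has to work out L₁ − L₂ for this particular pair, as above.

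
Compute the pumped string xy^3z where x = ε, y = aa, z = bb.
aaaaaabb

Given x = '', y = 'aa', z = 'bb' and i = 3:

xy^3z = x + y·y·...·y (3 times) + z
       = '' + 'aa'^3 + 'bb'
       = '' + 'aaaaaa' + 'bb'
       = 'aaaaaabb'

The pumped string is 'aaaaaabb' with length 8.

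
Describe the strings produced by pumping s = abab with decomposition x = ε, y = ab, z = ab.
{xy^i z : i ≥ 0} = {(ab)^(i+1) : i ≥ 0} = {ab, abab, ababab, ...}

With x = ε, y = ab, z = ab: Pumping 'ab' gives strings of alternating a's and b's.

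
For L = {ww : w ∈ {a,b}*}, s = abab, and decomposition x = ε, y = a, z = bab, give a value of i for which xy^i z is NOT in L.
i = 2

xy²z = ε · aa · bab = aabab; aabab has odd length 5, so it cannot be written as ww and is not in L.
(Other choices also work, e.g. i = 0, 3; only i = 1 is guaranteed to stay in L since xy¹z = s.)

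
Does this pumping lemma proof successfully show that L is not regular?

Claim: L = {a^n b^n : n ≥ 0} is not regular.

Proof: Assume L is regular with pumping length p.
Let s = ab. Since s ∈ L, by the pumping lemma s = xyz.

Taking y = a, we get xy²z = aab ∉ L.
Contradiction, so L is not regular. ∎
The proof is INCORRECT.

Error: The string s = ab may be shorter than p.
The pumping lemma only applies to strings with |s| ≥ p, and p is not under our control.
We must choose s in terms of p, e.g. s = a^p b^p, to ensure |s| ≥ p.
(The proof also fixes one particular y; a valid argument must handle every decomposition with |xy| ≤ p and |y| ≥ 1 — for s = a^p b^p this forces y = a^k, and then xy²z = a^(p+k) b^p ∉ L.)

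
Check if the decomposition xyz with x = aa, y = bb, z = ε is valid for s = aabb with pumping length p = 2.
Violated: |xy| ≤ p

The decomposition x = aa, y = bb, z = ε for s = aabb with p = 2
violates the constraint: |xy| ≤ p

|xy| = |aabb| = 4 > 2 = p. The decomposition puts too many characters in xy.

Pumping lemma constraints:
1. xyz = s (decomposition is valid)
2. |xy| ≤ p
3. |y| > 0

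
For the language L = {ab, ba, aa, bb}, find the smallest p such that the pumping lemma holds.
p = 3

For a finite language L, the pumping lemma holds vacuously if p > max|s| for s ∈ L.

The longest string in L = {ab, ba, aa, bb} has length 2.
If p = 3, then no string s ∈ L has |s| ≥ p, so the condition is vacuously true.

The minimum pumping length is p = 3.

Why no smaller p works: for any p ≤ 2, the longest string s ∈ L has |s| = 2 ≥ p, so it would
have to be pumpable; but pumping up (i = 2, 3, ...) produces ever longer strings, which cannot all lie in the
finite language L. So the pumping property fails for every p ≤ 2.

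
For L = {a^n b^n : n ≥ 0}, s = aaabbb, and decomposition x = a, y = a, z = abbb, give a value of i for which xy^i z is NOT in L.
i = 3

xy³z = a · aaa · abbb = aaaaabbb; aaaaabbb has 5 a's and 3 b's; 5 ≠ 3, so it is not in L.
(Other choices also work, e.g. i = 0, 2; only i = 1 is guaranteed to stay in L since xy¹z = s.)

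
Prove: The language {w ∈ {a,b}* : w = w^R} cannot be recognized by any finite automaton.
Assume for contradiction that L is regular, and let p ≥ 1 be the pumping length given by the pumping lemma.
Choose s = a^p b a^p. Then s ∈ L (it reads the same in both directions) and |s| = 2p + 1 ≥ p.
By the pumping lemma, s = xyz for some x, y, z with |xy| ≤ p, |y| ≥ 1, and xy^i z ∈ L for every i ≥ 0.
Since |xy| ≤ p and the first p symbols of s are all a's, y = a^k for some k with 1 ≤ k ≤ p.

Take i = 2: xy²z = a^(p + k) b a^p.
Its reversal is a^p b a^(p + k). These differ because the block of a's before the unique b has length p + k in one and p in the other, and p + k ≠ p since k ≥ 1. So xy²z is not a palindrome, i.e. xy²z ∉ L.

This contradicts the pumping lemma, which requires xy^i z ∈ L for all i ≥ 0.
Hence L = {w ∈ {a,b}* : w = w^R} is not regular. ∎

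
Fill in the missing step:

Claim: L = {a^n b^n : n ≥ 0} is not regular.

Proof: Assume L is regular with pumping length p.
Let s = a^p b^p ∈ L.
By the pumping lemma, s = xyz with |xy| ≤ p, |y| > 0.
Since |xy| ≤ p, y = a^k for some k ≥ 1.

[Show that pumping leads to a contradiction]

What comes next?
Consider xy²z = a^(p+k) b^p.

Since k ≥ 1, we have p + k > p.
So xy²z has more a's than b's: (p+k) a's vs p b's.
This means xy²z ∉ L because a^n b^n requires equal counts.

This contradicts the pumping lemma which states xy²z ∈ L.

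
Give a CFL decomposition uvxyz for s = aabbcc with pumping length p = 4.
u='a', v='a', x='bb', y='c', z='c'

For s = aabbcc with pumping length p = 4:

One valid decomposition:
- u = 'a'
- v = 'a'
- x = 'bb'
- y = 'c'
- z = 'c'

Verification:
- uvxyz = 'a' + 'a' + 'bb' + 'c' + 'c' = aabbcc ✓
- |vxy| = |'abbc'| = 4 ≤ 4 ✓
- |vy| = |'ac'| = 2 > 0 ✓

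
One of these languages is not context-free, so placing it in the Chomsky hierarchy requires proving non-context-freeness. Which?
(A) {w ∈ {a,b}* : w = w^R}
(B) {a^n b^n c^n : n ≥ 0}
(B) {a^n b^n c^n : n ≥ 0}

(B) {a^n b^n c^n : n ≥ 0} requires the CFL pumping lemma.

- {w ∈ {a,b}* : w = w^R} is context-free (but not regular)
  • Can be shown non-regular with the regular pumping lemma
  • After pumping, the string is no longer symmetric

- {a^n b^n c^n : n ≥ 0} is NOT context-free
  • Requires the CFL pumping lemma to prove
  • Cannot maintain three equal counts simultaneously

The CFL pumping lemma is "stronger" in that it can prove non-membership
in the larger class of context-free languages.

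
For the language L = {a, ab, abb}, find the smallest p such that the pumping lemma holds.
p = 4

For a finite language L, the pumping lemma holds vacuously if p > max|s| for s ∈ L.

The longest string in L = {a, ab, abb} has length 3.
If p = 4, then no string s ∈ L has |s| ≥ p, so the condition is vacuously true.

The minimum pumping length is p = 4.

Why no smaller p works: for any p ≤ 3, the longest string s ∈ L has |s| = 3 ≥ p, so it would
have to be pumpable; but pumping up (i = 2, 3, ...) produces ever longer strings, which cannot all lie in the
finite language L. So the pumping property fails for every p ≤ 3.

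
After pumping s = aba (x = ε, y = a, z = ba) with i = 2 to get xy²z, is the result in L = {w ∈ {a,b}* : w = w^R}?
No

xy²z = ε · aa · ba = aaba.
aaba reversed is abaa ≠ aaba, so it is not a palindrome and is not in L.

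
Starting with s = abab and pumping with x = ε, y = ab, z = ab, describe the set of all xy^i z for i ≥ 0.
{xy^i z : i ≥ 0} = {(ab)^(i+1) : i ≥ 0} = {ab, abab, ababab, ...}

With x = ε, y = ab, z = ab: Pumping 'ab' gives strings of alternating a's and b's.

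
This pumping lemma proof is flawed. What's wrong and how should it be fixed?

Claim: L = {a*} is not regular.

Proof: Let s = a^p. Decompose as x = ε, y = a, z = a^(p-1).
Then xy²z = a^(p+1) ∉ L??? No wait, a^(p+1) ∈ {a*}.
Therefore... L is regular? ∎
Error: The proof attempts to show a*  is not regular, but a* IS regular!

Correction: a* is a regular language (recognized by a simple DFA with one accepting state and self-loop on 'a'). The pumping lemma can only prove non-regularity, not regularity. For regular languages, pumping always works.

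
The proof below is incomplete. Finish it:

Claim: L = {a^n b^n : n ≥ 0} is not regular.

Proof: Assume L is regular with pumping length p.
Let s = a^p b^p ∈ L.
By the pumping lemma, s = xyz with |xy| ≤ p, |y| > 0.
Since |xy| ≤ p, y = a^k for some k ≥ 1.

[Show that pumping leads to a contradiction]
Consider xy²z = a^(p+k) b^p.

Since k ≥ 1, we have p + k > p.
So xy²z has more a's than b's: (p+k) a's vs p b's.
This means xy²z ∉ L because a^n b^n requires equal counts.

This contradicts the pumping lemma which states xy²z ∈ L.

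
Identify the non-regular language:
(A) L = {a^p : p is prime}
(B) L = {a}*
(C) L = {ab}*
(A) {a^p : p is prime}

(A) L = {a^p : p is prime} is NOT regular.

The pumping lemma can be used to prove this:
After pumping, the length becomes composite

The other languages are regular because they can be recognized by finite automata.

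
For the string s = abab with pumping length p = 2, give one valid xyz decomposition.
x = '', y = 'ab', z = 'ab'

For s = abab and p = 2, one valid decomposition is:
- x = '' (length 0)
- y = 'ab' (length 2)
- z = 'ab' (length 2)

Verification:
- xyz = '' + 'ab' + 'ab' = abab ✓
- |xy| = 2 ≤ 2 ✓
- |y| = 2 > 0 ✓

All pumping lemma constraints are satisfied.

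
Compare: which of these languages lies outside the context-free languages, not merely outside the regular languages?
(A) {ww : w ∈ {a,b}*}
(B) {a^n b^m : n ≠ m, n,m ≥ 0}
(A) {ww : w ∈ {a,b}*}

(A) {ww : w ∈ {a,b}*} requires the CFL pumping lemma.

- {a^n b^m : n ≠ m, n,m ≥ 0} is context-free (but not regular)
  • Can be shown non-regular with the regular pumping lemma
  • After pumping a's, we can make n = m

- {ww : w ∈ {a,b}*} is NOT context-free
  • Requires the CFL pumping lemma to prove
  • Cannot verify equality of two arbitrary substrings

The CFL pumping lemma is "stronger" in that it can prove non-membership
in the larger class of context-free languages.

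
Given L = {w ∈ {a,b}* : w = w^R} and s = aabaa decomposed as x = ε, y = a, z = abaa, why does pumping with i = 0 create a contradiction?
xy⁰z = abaa ∉ L

Pumping with i = 0 replaces y = a by y⁰ = ε:
- Original: s = xyz = aabaa; aabaa reversed is aabaa, the same string, so it is a palindrome and is in L
- Pumped: xy⁰z = ε · ε · abaa = abaa
- abaa reversed is aaba ≠ abaa, so it is not a palindrome and is not in L

The pumping lemma would require xy⁰z ∈ L, so this decomposition yields a contradiction.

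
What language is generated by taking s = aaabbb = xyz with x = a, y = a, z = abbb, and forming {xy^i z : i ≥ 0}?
{xy^i z : i ≥ 0} = {a^(2+i) b^3 : i ≥ 0} = {aabbb, aaabbb, aaaabbb, ...}

With x = a, y = a, z = abbb: Starting with aaabbb and pumping the second 'a', we get strings with 2+i a's followed by 3 b's for i = 0, 1, 2, ...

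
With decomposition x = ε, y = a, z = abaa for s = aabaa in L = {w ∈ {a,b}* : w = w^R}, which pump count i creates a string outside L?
i = 2

xy²z = ε · aa · abaa = aaabaa; aaabaa reversed is aabaaa ≠ aaabaa, so it is not a palindrome and is not in L.
(Other choices also work, e.g. i = 0, 3; only i = 1 is guaranteed to stay in L since xy¹z = s.)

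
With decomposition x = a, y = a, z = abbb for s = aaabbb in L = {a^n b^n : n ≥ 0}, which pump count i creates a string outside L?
i = 2

xy²z = a · aa · abbb = aaaabbb; aaaabbb has 4 a's and 3 b's; 4 ≠ 3, so it is not in L.
(Other choices also work, e.g. i = 0, 3; only i = 1 is guaranteed to stay in L since xy¹z = s.)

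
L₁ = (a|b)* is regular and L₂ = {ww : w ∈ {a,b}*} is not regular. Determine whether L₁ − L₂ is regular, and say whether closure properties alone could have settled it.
No — L₁ − L₂ is not regular.

L₁ − L₂ is the complement of {ww} within {a,b}*. If it were regular, its complement {ww} would be regular as well (regular languages are closed under complement) — contradiction. So L₁ − L₂ is not regular.

Note that the bare facts "L₁ regular, L₂ non-regular" do not settle the question by themselves: the closure of regular languages under ∪, ∩, complement and difference applies only when BOTH operands are regular. With a non-regular operand the result can come out regular or non-regular depending on the specific languages, so one has to work out L₁ − L₂ for this particular pair, as above.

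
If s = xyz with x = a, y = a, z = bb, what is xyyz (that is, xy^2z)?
aaabb

Given x = 'a', y = 'a', z = 'bb' and i = 2:

xy^2z = x + y·y·...·y (2 times) + z
       = 'a' + 'a'^2 + 'bb'
       = 'a' + 'aa' + 'bb'
       = 'aaabb'

The pumped string is 'aaabb' with length 5.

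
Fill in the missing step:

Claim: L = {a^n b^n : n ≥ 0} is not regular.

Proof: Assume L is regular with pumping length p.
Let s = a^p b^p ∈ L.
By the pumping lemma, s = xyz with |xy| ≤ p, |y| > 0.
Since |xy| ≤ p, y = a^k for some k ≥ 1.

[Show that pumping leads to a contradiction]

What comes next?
Consider xy²z = a^(p+k) b^p.

Since k ≥ 1, we have p + k > p.
So xy²z has more a's than b's: (p+k) a's vs p b's.
This means xy²z ∉ L because a^n b^n requires equal counts.

This contradicts the pumping lemma which states xy²z ∈ L.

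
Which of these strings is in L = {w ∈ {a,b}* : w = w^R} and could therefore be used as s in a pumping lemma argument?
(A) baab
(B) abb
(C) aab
(A) baab

The pumping lemma is applied to a string s that lies in L, so first check membership of each option:
- (A) baab reversed is baab, the same string, so it is a palindrome and is in L ✓
- (B) abb reversed is bba ≠ abb, so it is not a palindrome and is not in L ✗
- (C) aab reversed is baa ≠ aab, so it is not a palindrome and is not in L ✗

Only (A) baab is in L, so it is the only candidate that could play the role of s.
(In a complete proof one picks s in terms of the pumping length p so that |s| ≥ p is guaranteed; a fixed string like baab illustrates the shape of such an s.)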